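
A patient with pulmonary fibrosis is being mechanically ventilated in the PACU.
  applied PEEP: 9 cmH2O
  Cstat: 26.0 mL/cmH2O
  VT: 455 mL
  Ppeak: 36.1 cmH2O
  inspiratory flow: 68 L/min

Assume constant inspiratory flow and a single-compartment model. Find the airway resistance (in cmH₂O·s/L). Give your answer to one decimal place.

Flow: 68 L/min ÷ 60 = 1.1333 L/s.
Equation of motion (constant flow): PIP = Vt/C + R·V̇ + PEEP.
R·V̇ = PIP − Vt/C − PEEP = 36.1 − 455/26.0 − 9 = 36.1 − 17.5 − 9 = 9.6 cmH2O.
R = 9.6 / 1.1333 = 8.471 cmH2O·s/L.

8.5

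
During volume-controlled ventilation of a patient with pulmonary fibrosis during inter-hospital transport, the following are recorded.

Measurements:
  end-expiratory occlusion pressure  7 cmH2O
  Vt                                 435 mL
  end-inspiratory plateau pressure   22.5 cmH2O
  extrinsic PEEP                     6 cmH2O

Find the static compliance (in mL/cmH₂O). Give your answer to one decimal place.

28.1

End-expiratory occlusion gives total PEEP = 7 cmH2O (intrinsic PEEP = 7 − 6 = 1). Use total PEEP for the elastic gradient.
Cstat = Vt / (Pplat − PEEPtotal) = 435 / (22.5 − 7) = 435 / 15.5 = 28.065 mL/cmH2O.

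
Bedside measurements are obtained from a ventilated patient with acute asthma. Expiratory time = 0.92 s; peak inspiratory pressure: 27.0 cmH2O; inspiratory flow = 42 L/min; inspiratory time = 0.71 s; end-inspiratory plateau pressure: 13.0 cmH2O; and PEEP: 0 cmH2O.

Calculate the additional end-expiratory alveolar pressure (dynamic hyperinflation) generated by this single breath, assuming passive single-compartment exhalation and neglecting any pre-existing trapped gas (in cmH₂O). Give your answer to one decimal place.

3.9

Flow: 42 L/min ÷ 60 = 0.7 L/s.
Vt = flow × Ti = 0.7 L/s × 0.71 s × 1000 mL/L = 497.0 mL.
R = (PIP − Pplat)/V̇ = (27.0 − 13.0) / 0.7 = 14.0/0.7 = 20.0 cmH2O·s/L.
C = Vt/(Pplat − PEEP) = 497.0 / (13.0 − 0) = 497.0/13.0 = 38.231 mL/cmH2O.
τ = R × C = 20.0 × 0.03823 L/cmH2O = 0.7646 s.
Fraction remaining = e^(−Te/τ) = e^(−0.92/0.7646) = 0.3002; trapped volume = 497.0 × 0.3002 = 149.2 mL.
Additional alveolar pressure from trapping ≈ V_trapped / C = 149.2 / 38.231 = 3.903 cmH2O.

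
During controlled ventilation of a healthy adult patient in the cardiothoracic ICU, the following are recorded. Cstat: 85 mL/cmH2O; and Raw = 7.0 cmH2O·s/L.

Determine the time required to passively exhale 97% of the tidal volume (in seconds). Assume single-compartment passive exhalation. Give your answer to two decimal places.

2.09

τ = R × C = 7.0 × 85 mL/cmH2O = 7.0 × 0.085 L/cmH2O = 0.595 s.
Exhaled fraction f = 1 − e^(−t/τ) → t = −τ·ln(1 − f) = −0.595·ln(0.03) = 2.086 s.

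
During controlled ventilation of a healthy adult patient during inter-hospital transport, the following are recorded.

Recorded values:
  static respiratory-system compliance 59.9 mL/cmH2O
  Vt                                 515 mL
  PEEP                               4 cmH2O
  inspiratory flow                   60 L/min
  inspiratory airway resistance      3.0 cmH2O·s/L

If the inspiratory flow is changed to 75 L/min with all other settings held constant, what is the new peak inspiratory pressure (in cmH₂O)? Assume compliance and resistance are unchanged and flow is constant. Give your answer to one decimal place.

16.3

Flow: 60 L/min ÷ 60 = 1 L/s.
New flow: 75 L/min ÷ 60 = 1.25 L/s.
PIP = Vt/C + R·V̇ + PEEP (constant-flow equation of motion).
Only the resistive term changes: ΔPIP = R × ΔV̇ = 3.0 × (1.25 − 1) = 3.0 × 0.25 = 0.75 cmH2O.
Original PIP = 515/59.9 + 3.0×1 + 4 = 15.598 cmH2O; new PIP = 15.598 + (0.75) = 16.348 cmH2O.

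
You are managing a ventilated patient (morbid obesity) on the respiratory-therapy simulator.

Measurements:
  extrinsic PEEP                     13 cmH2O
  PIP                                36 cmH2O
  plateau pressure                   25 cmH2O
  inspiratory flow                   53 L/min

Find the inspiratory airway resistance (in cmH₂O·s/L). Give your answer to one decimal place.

Flow: 53 L/min ÷ 60 = 0.8833 L/s.
Raw = (PIP − Pplat) / flow = (36 − 25) / 0.8833 = 11.0 / 0.8833 = 12.453 cmH2O·s/L.

12.5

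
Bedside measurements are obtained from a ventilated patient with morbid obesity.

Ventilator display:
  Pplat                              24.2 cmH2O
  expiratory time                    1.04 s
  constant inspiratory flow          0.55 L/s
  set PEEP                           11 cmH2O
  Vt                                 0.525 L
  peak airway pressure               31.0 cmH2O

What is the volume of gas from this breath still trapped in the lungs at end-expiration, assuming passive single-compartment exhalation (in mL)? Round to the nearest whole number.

R = (PIP − Pplat)/V̇ = (31.0 − 24.2) / 0.55 = 6.8/0.55 = 12.364 cmH2O·s/L.
C = Vt/(Pplat − PEEP) = 525.0 / (24.2 − 11) = 525.0/13.2 = 39.773 mL/cmH2O.
τ = R × C = 12.364 × 0.03977 L/cmH2O = 0.4917 s.
Fraction remaining = e^(−Te/τ) = e^(−1.04/0.4917) = 0.1206.
Trapped volume = 525.0 × 0.1206 = 63.315 mL.

63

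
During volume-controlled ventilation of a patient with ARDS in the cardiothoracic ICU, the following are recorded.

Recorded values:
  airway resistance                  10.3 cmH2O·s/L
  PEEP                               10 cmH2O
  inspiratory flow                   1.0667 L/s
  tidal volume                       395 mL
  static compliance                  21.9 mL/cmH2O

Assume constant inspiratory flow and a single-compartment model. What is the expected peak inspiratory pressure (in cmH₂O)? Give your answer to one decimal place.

Equation of motion (constant flow): PIP = Vt/C + R·V̇ + PEEP.
PIP = 395/21.9 + 10.3×1.0667 + 10 = 18.037 + 10.987 + 10 = 39.024 cmH2O.

39.0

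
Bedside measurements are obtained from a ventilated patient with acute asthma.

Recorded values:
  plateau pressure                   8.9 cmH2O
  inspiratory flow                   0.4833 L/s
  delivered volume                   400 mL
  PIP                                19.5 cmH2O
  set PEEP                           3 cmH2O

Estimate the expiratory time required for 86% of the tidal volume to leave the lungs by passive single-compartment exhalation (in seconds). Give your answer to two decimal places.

2.92

R = (PIP − Pplat)/V̇ = (19.5 − 8.9) / 0.4833 = 10.6/0.4833 = 21.933 cmH2O·s/L.
C = Vt/(Pplat − PEEP) = 400.0 / (8.9 − 3) = 400.0/5.9 = 67.797 mL/cmH2O.
τ = R × C = 21.933 × 0.0678 L/cmH2O = 1.487 s.
t = −τ·ln(1 − 0.86) = −1.487·ln(0.14) = 2.924 s.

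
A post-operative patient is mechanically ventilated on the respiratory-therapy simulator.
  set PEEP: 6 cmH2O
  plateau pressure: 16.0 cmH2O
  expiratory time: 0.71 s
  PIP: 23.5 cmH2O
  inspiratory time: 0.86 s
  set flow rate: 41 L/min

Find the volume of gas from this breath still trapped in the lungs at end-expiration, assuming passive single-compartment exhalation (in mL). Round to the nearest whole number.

Flow: 41 L/min ÷ 60 = 0.6833 L/s.
Vt = flow × Ti = 0.6833 L/s × 0.86 s × 1000 mL/L = 587.64 mL.
R = (PIP − Pplat)/V̇ = (23.5 − 16.0) / 0.6833 = 7.5/0.6833 = 10.976 cmH2O·s/L.
C = Vt/(Pplat − PEEP) = 587.64 / (16.0 − 6) = 587.64/10.0 = 58.764 mL/cmH2O.
τ = R × C = 10.976 × 0.05876 L/cmH2O = 0.6449 s.
Fraction remaining = e^(−Te/τ) = e^(−0.71/0.6449) = 0.3326.
Trapped volume = 587.64 × 0.3326 = 195.45 mL.

195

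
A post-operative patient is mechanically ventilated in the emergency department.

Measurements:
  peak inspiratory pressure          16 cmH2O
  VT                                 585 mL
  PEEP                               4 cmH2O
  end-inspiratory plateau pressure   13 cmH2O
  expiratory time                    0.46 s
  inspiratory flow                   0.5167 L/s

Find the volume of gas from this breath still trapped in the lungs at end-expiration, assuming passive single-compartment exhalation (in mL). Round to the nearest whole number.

173

R = (PIP − Pplat)/V̇ = (16 − 13) / 0.5167 = 3.0/0.5167 = 5.806 cmH2O·s/L.
C = Vt/(Pplat − PEEP) = 585.0 / (13 − 4) = 585.0/9.0 = 65.0 mL/cmH2O.
τ = R × C = 5.806 × 0.065 L/cmH2O = 0.3774 s.
Fraction remaining = e^(−Te/τ) = e^(−0.46/0.3774) = 0.2956.
Trapped volume = 585.0 × 0.2956 = 172.93 mL.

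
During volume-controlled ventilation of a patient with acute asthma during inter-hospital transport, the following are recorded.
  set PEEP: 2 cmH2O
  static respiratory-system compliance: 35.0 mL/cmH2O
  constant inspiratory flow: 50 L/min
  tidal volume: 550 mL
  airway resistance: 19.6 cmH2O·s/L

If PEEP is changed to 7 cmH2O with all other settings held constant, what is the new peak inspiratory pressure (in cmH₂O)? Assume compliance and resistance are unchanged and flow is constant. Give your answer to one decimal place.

39.0

Flow: 50 L/min ÷ 60 = 0.8333 L/s.
PIP = Vt/C + R·V̇ + PEEP (constant-flow equation of motion).
Only the baseline term changes: ΔPIP = ΔPEEP = 7 − 2 = 5.0 cmH2O.
Original PIP = 550/35.0 + 19.6×0.8333 + 2 = 34.047 cmH2O; new PIP = 34.047 + (5.0) = 39.047 cmH2O.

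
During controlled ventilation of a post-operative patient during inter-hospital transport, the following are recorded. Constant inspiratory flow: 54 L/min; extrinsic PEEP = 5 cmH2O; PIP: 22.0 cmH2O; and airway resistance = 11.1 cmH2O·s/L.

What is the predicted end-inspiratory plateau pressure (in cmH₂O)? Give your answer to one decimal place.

12.0

Flow: 54 L/min ÷ 60 = 0.9 L/s.
Pplat = PIP − Raw × flow = 22.0 − 11.1 × 0.9 = 22.0 − 9.99 = 12.01 cmH2O.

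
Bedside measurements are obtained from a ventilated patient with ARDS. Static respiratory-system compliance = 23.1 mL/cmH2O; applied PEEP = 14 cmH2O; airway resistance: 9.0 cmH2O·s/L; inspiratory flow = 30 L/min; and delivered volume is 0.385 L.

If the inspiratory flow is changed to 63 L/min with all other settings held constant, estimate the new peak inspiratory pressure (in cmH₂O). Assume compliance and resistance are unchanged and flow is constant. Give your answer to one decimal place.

40.1

Flow: 30 L/min ÷ 60 = 0.5 L/s.
New flow: 63 L/min ÷ 60 = 1.05 L/s.
PIP = Vt/C + R·V̇ + PEEP (constant-flow equation of motion).
Only the resistive term changes: ΔPIP = R × ΔV̇ = 9.0 × (1.05 − 0.5) = 9.0 × 0.55 = 4.95 cmH2O.
Original PIP = 385/23.1 + 9.0×0.5 + 14 = 35.167 cmH2O; new PIP = 35.167 + (4.95) = 40.117 cmH2O.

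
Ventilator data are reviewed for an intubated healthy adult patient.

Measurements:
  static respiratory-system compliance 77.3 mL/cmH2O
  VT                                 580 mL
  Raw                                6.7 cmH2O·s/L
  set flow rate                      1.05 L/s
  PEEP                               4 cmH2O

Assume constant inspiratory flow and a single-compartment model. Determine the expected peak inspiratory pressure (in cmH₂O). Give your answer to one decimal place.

Equation of motion (constant flow): PIP = Vt/C + R·V̇ + PEEP.
PIP = 580/77.3 + 6.7×1.05 + 4 = 7.503 + 7.035 + 4 = 18.538 cmH2O.

18.5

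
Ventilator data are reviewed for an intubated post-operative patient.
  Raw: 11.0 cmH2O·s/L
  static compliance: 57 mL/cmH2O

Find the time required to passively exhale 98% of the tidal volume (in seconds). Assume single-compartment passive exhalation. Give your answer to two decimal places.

τ = R × C = 11.0 × 57 mL/cmH2O = 11.0 × 0.057 L/cmH2O = 0.627 s.
Exhaled fraction f = 1 − e^(−t/τ) → t = −τ·ln(1 − f) = −0.627·ln(0.02) = 2.453 s.

2.45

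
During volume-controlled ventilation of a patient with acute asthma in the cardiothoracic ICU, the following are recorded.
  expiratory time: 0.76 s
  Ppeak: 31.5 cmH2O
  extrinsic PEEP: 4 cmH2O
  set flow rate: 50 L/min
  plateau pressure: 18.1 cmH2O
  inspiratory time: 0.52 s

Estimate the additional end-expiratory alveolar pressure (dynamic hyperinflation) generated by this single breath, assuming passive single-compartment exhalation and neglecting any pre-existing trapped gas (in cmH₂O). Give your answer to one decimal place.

3.0

Flow: 50 L/min ÷ 60 = 0.8333 L/s.
Vt = flow × Ti = 0.8333 L/s × 0.52 s × 1000 mL/L = 433.32 mL.
R = (PIP − Pplat)/V̇ = (31.5 − 18.1) / 0.8333 = 13.4/0.8333 = 16.081 cmH2O·s/L.
C = Vt/(Pplat − PEEP) = 433.32 / (18.1 − 4) = 433.32/14.1 = 30.732 mL/cmH2O.
τ = R × C = 16.081 × 0.03073 L/cmH2O = 0.4942 s.
Fraction remaining = e^(−Te/τ) = e^(−0.76/0.4942) = 0.2148; trapped volume = 433.32 × 0.2148 = 93.077 mL.
Additional alveolar pressure from trapping ≈ V_trapped / C = 93.077 / 30.732 = 3.029 cmH2O.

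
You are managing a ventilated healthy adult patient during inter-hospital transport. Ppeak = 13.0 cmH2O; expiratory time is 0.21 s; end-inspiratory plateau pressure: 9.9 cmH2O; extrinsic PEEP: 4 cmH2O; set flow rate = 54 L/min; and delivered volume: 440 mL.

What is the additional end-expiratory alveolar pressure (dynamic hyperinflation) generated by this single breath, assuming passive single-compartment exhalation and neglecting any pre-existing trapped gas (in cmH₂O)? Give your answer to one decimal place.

2.6

Flow: 54 L/min ÷ 60 = 0.9 L/s.
R = (PIP − Pplat)/V̇ = (13.0 − 9.9) / 0.9 = 3.1/0.9 = 3.444 cmH2O·s/L.
C = Vt/(Pplat − PEEP) = 440.0 / (9.9 − 4) = 440.0/5.9 = 74.576 mL/cmH2O.
τ = R × C = 3.444 × 0.07458 L/cmH2O = 0.2569 s.
Fraction remaining = e^(−Te/τ) = e^(−0.21/0.2569) = 0.4416; trapped volume = 440.0 × 0.4416 = 194.3 mL.
Additional alveolar pressure from trapping ≈ V_trapped / C = 194.3 / 74.576 = 2.605 cmH2O.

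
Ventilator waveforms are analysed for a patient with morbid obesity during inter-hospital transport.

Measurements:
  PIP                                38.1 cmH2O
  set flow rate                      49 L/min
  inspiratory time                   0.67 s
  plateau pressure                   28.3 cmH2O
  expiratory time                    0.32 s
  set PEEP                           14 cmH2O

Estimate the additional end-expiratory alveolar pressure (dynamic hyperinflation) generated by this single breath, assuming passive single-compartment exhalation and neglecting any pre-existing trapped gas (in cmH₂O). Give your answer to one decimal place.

Flow: 49 L/min ÷ 60 = 0.8167 L/s.
Vt = flow × Ti = 0.8167 L/s × 0.67 s × 1000 mL/L = 547.19 mL.
R = (PIP − Pplat)/V̇ = (38.1 − 28.3) / 0.8167 = 9.8/0.8167 = 12.0 cmH2O·s/L.
C = Vt/(Pplat − PEEP) = 547.19 / (28.3 − 14) = 547.19/14.3 = 38.265 mL/cmH2O.
τ = R × C = 12.0 × 0.03827 L/cmH2O = 0.4592 s.
Fraction remaining = e^(−Te/τ) = e^(−0.32/0.4592) = 0.4981; trapped volume = 547.19 × 0.4981 = 272.56 mL.
Additional alveolar pressure from trapping ≈ V_trapped / C = 272.56 / 38.265 = 7.123 cmH2O.

7.1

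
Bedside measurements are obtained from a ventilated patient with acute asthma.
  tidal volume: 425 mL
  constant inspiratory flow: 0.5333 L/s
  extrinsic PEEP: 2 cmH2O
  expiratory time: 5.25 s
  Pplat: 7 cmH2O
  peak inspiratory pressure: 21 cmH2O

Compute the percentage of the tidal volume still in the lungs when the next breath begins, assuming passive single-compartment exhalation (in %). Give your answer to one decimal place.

R = (PIP − Pplat)/V̇ = (21 − 7) / 0.5333 = 14.0/0.5333 = 26.252 cmH2O·s/L.
C = Vt/(Pplat − PEEP) = 425.0 / (7 − 2) = 425.0/5.0 = 85.0 mL/cmH2O.
τ = R × C = 26.252 × 0.085 L/cmH2O = 2.231 s.
Fraction remaining at end-expiration = e^(−Te/τ) = e^(−5.25/2.231) = 0.09506 → 9.506%.

9.5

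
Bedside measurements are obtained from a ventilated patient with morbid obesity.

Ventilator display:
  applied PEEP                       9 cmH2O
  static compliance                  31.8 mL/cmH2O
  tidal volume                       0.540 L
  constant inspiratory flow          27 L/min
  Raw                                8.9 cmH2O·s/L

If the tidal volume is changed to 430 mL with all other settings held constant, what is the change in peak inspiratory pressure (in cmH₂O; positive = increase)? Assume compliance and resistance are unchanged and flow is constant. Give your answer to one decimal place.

PIP = Vt/C + R·V̇ + PEEP (constant-flow equation of motion).
Only the elastic term changes: ΔPIP = ΔVt / C = (430 − 540) / 31.8 = -3.459 cmH2O.

-3.5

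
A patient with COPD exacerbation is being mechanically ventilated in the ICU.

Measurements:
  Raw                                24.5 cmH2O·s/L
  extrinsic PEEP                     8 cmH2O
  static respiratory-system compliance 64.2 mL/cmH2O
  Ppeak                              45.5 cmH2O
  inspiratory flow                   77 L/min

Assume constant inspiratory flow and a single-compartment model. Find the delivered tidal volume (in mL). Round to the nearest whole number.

Flow: 77 L/min ÷ 60 = 1.2833 L/s.
Equation of motion (constant flow): PIP = Vt/C + R·V̇ + PEEP.
Vt/C = PIP − R·V̇ − PEEP = 45.5 − 31.441 − 8 = 6.059 cmH2O.
Vt = C × 6.059 = 64.2 × 6.059 = 388.99 mL.

389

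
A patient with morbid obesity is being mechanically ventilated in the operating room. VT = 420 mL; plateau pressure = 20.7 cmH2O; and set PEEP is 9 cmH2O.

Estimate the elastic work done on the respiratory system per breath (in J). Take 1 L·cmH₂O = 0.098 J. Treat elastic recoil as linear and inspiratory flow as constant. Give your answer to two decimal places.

Elastic work ≈ ½ × (Pplat − PEEP) × Vt = 0.5 × (20.7 − 9) × 0.420 L = 0.5 × 11.7 × 0.420 = 2.457 L·cmH2O.
× 0.098 J/(L·cmH2O) → 0.2408 J.

0.24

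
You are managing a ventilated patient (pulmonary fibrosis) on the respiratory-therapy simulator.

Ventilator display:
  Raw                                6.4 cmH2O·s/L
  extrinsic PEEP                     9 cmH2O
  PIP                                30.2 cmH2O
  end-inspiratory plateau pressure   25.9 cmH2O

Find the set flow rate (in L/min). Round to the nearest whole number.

flow = (PIP − Pplat) / Raw = (30.2 − 25.9) / 6.4 = 0.6719 L/s × 60 = 40.314 L/min.

40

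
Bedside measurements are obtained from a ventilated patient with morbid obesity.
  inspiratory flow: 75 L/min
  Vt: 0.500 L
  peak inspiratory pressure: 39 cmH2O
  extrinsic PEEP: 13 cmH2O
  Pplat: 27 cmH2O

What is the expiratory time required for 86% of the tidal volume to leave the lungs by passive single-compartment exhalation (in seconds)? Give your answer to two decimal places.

0.67

Flow: 75 L/min ÷ 60 = 1.25 L/s.
R = (PIP − Pplat)/V̇ = (39 − 27) / 1.25 = 12.0/1.25 = 9.6 cmH2O·s/L.
C = Vt/(Pplat − PEEP) = 500.0 / (27 − 13) = 500.0/14.0 = 35.714 mL/cmH2O.
τ = R × C = 9.6 × 0.03571 L/cmH2O = 0.3428 s.
t = −τ·ln(1 − 0.86) = −0.3428·ln(0.14) = 0.674 s.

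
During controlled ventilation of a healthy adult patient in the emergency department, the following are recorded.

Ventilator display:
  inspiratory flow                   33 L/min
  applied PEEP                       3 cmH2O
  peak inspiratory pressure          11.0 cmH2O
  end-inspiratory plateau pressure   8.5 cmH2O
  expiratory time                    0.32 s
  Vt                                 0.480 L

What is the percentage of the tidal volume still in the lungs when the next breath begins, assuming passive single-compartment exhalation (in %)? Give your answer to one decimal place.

44.6

Flow: 33 L/min ÷ 60 = 0.55 L/s.
R = (PIP − Pplat)/V̇ = (11.0 − 8.5) / 0.55 = 2.5/0.55 = 4.545 cmH2O·s/L.
C = Vt/(Pplat − PEEP) = 480.0 / (8.5 − 3) = 480.0/5.5 = 87.273 mL/cmH2O.
τ = R × C = 4.545 × 0.08727 L/cmH2O = 0.3966 s.
Fraction remaining at end-expiration = e^(−Te/τ) = e^(−0.32/0.3966) = 0.4463 → 44.63%.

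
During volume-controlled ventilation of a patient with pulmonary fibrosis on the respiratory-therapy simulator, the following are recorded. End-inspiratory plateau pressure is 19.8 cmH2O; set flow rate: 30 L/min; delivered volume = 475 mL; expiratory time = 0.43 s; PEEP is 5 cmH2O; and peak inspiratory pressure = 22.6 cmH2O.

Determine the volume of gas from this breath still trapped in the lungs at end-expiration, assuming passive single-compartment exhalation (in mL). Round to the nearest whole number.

Flow: 30 L/min ÷ 60 = 0.5 L/s.
R = (PIP − Pplat)/V̇ = (22.6 − 19.8) / 0.5 = 2.8/0.5 = 5.6 cmH2O·s/L.
C = Vt/(Pplat − PEEP) = 475.0 / (19.8 − 5) = 475.0/14.8 = 32.095 mL/cmH2O.
τ = R × C = 5.6 × 0.0321 L/cmH2O = 0.1798 s.
Fraction remaining = e^(−Te/τ) = e^(−0.43/0.1798) = 0.09149.
Trapped volume = 475.0 × 0.09149 = 43.458 mL.

43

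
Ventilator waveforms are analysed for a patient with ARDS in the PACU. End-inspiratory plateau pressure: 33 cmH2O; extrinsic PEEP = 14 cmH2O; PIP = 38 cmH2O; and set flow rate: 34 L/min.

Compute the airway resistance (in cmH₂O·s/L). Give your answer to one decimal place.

8.8

Flow: 34 L/min ÷ 60 = 0.5667 L/s.
Raw = (PIP − Pplat) / flow = (38 − 33) / 0.5667 = 5.0 / 0.5667 = 8.823 cmH2O·s/L.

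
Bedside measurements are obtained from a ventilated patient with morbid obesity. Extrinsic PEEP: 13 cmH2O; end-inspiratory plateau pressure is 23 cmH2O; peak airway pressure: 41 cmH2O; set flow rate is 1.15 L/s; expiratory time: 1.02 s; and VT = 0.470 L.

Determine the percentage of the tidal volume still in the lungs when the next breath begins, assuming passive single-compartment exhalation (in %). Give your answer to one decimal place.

R = (PIP − Pplat)/V̇ = (41 − 23) / 1.15 = 18.0/1.15 = 15.652 cmH2O·s/L.
C = Vt/(Pplat − PEEP) = 470.0 / (23 − 13) = 470.0/10.0 = 47.0 mL/cmH2O.
τ = R × C = 15.652 × 0.047 L/cmH2O = 0.7356 s.
Fraction remaining at end-expiration = e^(−Te/τ) = e^(−1.02/0.7356) = 0.2499 → 24.99%.

25.0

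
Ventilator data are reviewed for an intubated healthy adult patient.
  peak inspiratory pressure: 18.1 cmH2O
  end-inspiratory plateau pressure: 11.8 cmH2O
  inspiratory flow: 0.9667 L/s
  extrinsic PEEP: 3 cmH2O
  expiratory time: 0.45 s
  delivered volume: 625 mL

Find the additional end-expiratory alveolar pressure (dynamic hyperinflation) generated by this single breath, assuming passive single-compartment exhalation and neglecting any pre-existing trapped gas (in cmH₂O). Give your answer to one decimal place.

3.3

R = (PIP − Pplat)/V̇ = (18.1 − 11.8) / 0.9667 = 6.3/0.9667 = 6.517 cmH2O·s/L.
C = Vt/(Pplat − PEEP) = 625.0 / (11.8 − 3) = 625.0/8.8 = 71.023 mL/cmH2O.
τ = R × C = 6.517 × 0.07102 L/cmH2O = 0.4628 s.
Fraction remaining = e^(−Te/τ) = e^(−0.45/0.4628) = 0.3782; trapped volume = 625.0 × 0.3782 = 236.38 mL.
Additional alveolar pressure from trapping ≈ V_trapped / C = 236.38 / 71.023 = 3.328 cmH2O.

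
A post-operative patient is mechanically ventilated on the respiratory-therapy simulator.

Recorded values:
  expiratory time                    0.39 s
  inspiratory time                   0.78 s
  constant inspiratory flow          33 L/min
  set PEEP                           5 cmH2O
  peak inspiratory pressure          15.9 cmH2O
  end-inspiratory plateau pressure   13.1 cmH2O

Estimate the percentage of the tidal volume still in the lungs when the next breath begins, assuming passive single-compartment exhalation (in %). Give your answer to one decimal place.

23.5

Flow: 33 L/min ÷ 60 = 0.55 L/s.
Vt = flow × Ti = 0.55 L/s × 0.78 s × 1000 mL/L = 429.0 mL.
R = (PIP − Pplat)/V̇ = (15.9 − 13.1) / 0.55 = 2.8/0.55 = 5.091 cmH2O·s/L.
C = Vt/(Pplat − PEEP) = 429.0 / (13.1 − 5) = 429.0/8.1 = 52.963 mL/cmH2O.
τ = R × C = 5.091 × 0.05296 L/cmH2O = 0.2696 s.
Fraction remaining at end-expiration = e^(−Te/τ) = e^(−0.39/0.2696) = 0.2354 → 23.54%.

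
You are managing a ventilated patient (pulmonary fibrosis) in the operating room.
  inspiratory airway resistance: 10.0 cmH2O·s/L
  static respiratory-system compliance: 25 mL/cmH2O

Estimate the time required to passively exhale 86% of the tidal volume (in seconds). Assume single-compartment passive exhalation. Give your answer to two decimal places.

0.49

τ = R × C = 10.0 × 25 mL/cmH2O = 10.0 × 0.025 L/cmH2O = 0.25 s.
Exhaled fraction f = 1 − e^(−t/τ) → t = −τ·ln(1 − f) = −0.25·ln(0.14) = 0.4915 s.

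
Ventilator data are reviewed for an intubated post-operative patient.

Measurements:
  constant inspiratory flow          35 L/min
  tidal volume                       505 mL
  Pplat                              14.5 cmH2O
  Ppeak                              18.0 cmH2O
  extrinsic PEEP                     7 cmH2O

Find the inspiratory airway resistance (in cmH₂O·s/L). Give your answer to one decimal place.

6.0

Flow: 35 L/min ÷ 60 = 0.5833 L/s.
Raw = (PIP − Pplat) / flow = (18.0 − 14.5) / 0.5833 = 3.5 / 0.5833 = 6.0 cmH2O·s/L.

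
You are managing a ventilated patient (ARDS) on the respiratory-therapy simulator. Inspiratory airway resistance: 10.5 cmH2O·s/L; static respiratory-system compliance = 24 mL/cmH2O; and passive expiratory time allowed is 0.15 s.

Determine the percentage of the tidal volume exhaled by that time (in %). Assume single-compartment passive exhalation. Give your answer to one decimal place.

44.9

τ = R × C = 10.5 × 24 mL/cmH2O = 10.5 × 0.024 L/cmH2O = 0.252 s.
Passive exhalation: V(t)/V₀ = e^(−t/τ) = e^(−0.15/0.252) = 0.5514.
Fraction exhaled = 1 − 0.5514 = 0.4486 → 44.86%.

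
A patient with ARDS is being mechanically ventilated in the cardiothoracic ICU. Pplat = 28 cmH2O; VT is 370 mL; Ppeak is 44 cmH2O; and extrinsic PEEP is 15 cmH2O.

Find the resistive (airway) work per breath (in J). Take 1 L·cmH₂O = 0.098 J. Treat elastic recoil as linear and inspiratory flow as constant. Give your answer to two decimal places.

With constant inspiratory flow the resistive pressure is constant at PIP − Pplat = 44 − 28 = 16.0 cmH2O, so resistive work = 16.0 × 0.370 = 5.92 L·cmH2O.
× 0.098 J/(L·cmH2O) → 0.5802 J.

0.58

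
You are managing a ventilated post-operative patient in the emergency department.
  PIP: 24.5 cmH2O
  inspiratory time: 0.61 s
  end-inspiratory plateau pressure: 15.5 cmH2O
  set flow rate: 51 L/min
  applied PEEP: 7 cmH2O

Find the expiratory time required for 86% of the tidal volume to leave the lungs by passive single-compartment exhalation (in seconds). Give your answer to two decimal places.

Flow: 51 L/min ÷ 60 = 0.85 L/s.
Vt = flow × Ti = 0.85 L/s × 0.61 s × 1000 mL/L = 518.5 mL.
R = (PIP − Pplat)/V̇ = (24.5 − 15.5) / 0.85 = 9.0/0.85 = 10.588 cmH2O·s/L.
C = Vt/(Pplat − PEEP) = 518.5 / (15.5 − 7) = 518.5/8.5 = 61.0 mL/cmH2O.
τ = R × C = 10.588 × 0.061 L/cmH2O = 0.6459 s.
t = −τ·ln(1 − 0.86) = −0.6459·ln(0.14) = 1.27 s.

1.27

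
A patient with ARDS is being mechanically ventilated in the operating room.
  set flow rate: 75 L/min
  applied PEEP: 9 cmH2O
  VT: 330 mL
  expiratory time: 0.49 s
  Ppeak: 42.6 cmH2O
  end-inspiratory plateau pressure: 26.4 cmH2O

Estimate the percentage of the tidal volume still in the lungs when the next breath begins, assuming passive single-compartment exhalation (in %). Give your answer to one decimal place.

13.6

Flow: 75 L/min ÷ 60 = 1.25 L/s.
R = (PIP − Pplat)/V̇ = (42.6 − 26.4) / 1.25 = 16.2/1.25 = 12.96 cmH2O·s/L.
C = Vt/(Pplat − PEEP) = 330.0 / (26.4 − 9) = 330.0/17.4 = 18.966 mL/cmH2O.
τ = R × C = 12.96 × 0.01897 L/cmH2O = 0.2459 s.
Fraction remaining at end-expiration = e^(−Te/τ) = e^(−0.49/0.2459) = 0.1363 → 13.63%.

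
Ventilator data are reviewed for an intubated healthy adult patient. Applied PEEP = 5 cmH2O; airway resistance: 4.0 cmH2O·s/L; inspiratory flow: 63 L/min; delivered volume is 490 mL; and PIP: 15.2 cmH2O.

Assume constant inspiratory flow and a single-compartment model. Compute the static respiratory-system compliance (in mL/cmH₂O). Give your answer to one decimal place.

81.7

Flow: 63 L/min ÷ 60 = 1.05 L/s.
Equation of motion (constant flow): PIP = Vt/C + R·V̇ + PEEP.
Vt/C = PIP − R·V̇ − PEEP = 15.2 − 4.0×1.05 − 5 = 15.2 − 4.2 − 5 = 6.0 cmH2O.
C = Vt / 6.0 = 490 / 6.0 = 81.667 mL/cmH2O.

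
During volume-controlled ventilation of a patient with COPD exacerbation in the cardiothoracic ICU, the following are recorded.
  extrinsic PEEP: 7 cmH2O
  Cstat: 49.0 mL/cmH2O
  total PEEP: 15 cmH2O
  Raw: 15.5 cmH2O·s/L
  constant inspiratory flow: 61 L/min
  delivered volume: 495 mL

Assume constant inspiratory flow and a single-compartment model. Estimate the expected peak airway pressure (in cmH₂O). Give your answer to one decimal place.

Flow: 61 L/min ÷ 60 = 1.0167 L/s.
Total PEEP = 15 cmH2O (set 7 + intrinsic 8); this is the baseline alveolar pressure.
Equation of motion (constant flow): PIP = Vt/C + R·V̇ + PEEP.
PIP = 495/49.0 + 15.5×1.0167 + 15 = 10.102 + 15.759 + 15 = 40.861 cmH2O.

40.9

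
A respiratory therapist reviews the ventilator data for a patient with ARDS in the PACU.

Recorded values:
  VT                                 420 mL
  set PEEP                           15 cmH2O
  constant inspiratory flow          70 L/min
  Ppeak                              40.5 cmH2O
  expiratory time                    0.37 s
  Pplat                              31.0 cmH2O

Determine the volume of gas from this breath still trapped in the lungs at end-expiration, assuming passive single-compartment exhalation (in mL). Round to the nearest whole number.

74

Flow: 70 L/min ÷ 60 = 1.1667 L/s.
R = (PIP − Pplat)/V̇ = (40.5 − 31.0) / 1.1667 = 9.5/1.1667 = 8.143 cmH2O·s/L.
C = Vt/(Pplat − PEEP) = 420.0 / (31.0 − 15) = 420.0/16.0 = 26.25 mL/cmH2O.
τ = R × C = 8.143 × 0.02625 L/cmH2O = 0.2138 s.
Fraction remaining = e^(−Te/τ) = e^(−0.37/0.2138) = 0.1772.
Trapped volume = 420.0 × 0.1772 = 74.424 mL.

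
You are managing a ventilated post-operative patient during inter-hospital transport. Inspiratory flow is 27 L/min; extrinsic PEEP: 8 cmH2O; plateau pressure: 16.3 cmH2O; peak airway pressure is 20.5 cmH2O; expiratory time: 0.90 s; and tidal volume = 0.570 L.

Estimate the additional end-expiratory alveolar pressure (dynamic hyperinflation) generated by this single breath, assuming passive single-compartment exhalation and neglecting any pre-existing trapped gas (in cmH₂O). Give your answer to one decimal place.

2.0

Flow: 27 L/min ÷ 60 = 0.45 L/s.
R = (PIP − Pplat)/V̇ = (20.5 − 16.3) / 0.45 = 4.2/0.45 = 9.333 cmH2O·s/L.
C = Vt/(Pplat − PEEP) = 570.0 / (16.3 − 8) = 570.0/8.3 = 68.675 mL/cmH2O.
τ = R × C = 9.333 × 0.06868 L/cmH2O = 0.641 s.
Fraction remaining = e^(−Te/τ) = e^(−0.90/0.641) = 0.2456; trapped volume = 570.0 × 0.2456 = 139.99 mL.
Additional alveolar pressure from trapping ≈ V_trapped / C = 139.99 / 68.675 = 2.038 cmH2O.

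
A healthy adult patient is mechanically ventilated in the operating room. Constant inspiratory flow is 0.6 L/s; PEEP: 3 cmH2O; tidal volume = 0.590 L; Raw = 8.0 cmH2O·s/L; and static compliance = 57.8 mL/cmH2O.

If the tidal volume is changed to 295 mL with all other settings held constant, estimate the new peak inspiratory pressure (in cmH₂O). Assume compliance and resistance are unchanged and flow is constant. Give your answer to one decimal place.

PIP = Vt/C + R·V̇ + PEEP (constant-flow equation of motion).
Only the elastic term changes: ΔPIP = ΔVt / C = (295 − 590) / 57.8 = -5.104 cmH2O.
Original PIP = 590/57.8 + 8.0×0.6 + 3 = 18.008 cmH2O; new PIP = 18.008 + (-5.104) = 12.904 cmH2O.

12.9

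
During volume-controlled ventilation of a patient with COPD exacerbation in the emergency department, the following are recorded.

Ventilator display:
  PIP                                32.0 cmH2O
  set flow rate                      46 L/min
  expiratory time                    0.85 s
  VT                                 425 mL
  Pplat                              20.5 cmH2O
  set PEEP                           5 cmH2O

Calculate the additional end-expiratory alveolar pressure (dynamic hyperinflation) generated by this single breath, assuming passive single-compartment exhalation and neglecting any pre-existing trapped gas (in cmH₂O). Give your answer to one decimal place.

2.0

Flow: 46 L/min ÷ 60 = 0.7667 L/s.
R = (PIP − Pplat)/V̇ = (32.0 − 20.5) / 0.7667 = 11.5/0.7667 = 14.999 cmH2O·s/L.
C = Vt/(Pplat − PEEP) = 425.0 / (20.5 − 5) = 425.0/15.5 = 27.419 mL/cmH2O.
τ = R × C = 14.999 × 0.02742 L/cmH2O = 0.4113 s.
Fraction remaining = e^(−Te/τ) = e^(−0.85/0.4113) = 0.1266; trapped volume = 425.0 × 0.1266 = 53.805 mL.
Additional alveolar pressure from trapping ≈ V_trapped / C = 53.805 / 27.419 = 1.962 cmH2O.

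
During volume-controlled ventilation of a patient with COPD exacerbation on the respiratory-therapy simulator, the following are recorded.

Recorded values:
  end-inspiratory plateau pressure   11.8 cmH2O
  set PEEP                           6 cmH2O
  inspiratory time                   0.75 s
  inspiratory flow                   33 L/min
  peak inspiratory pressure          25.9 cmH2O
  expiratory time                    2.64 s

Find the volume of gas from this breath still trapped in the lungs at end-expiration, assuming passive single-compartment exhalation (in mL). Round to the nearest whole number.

97

Flow: 33 L/min ÷ 60 = 0.55 L/s.
Vt = flow × Ti = 0.55 L/s × 0.75 s × 1000 mL/L = 412.5 mL.
R = (PIP − Pplat)/V̇ = (25.9 − 11.8) / 0.55 = 14.1/0.55 = 25.636 cmH2O·s/L.
C = Vt/(Pplat − PEEP) = 412.5 / (11.8 − 6) = 412.5/5.8 = 71.121 mL/cmH2O.
τ = R × C = 25.636 × 0.07112 L/cmH2O = 1.823 s.
Fraction remaining = e^(−Te/τ) = e^(−2.64/1.823) = 0.235.
Trapped volume = 412.5 × 0.235 = 96.938 mL.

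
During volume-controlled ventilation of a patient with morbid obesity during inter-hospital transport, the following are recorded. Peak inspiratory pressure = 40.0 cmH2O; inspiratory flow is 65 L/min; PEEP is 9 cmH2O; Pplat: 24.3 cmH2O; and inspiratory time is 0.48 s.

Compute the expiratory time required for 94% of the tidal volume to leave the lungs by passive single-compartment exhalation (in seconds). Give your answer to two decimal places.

Flow: 65 L/min ÷ 60 = 1.0833 L/s.
Vt = flow × Ti = 1.0833 L/s × 0.48 s × 1000 mL/L = 519.98 mL.
R = (PIP − Pplat)/V̇ = (40.0 − 24.3) / 1.0833 = 15.7/1.0833 = 14.493 cmH2O·s/L.
C = Vt/(Pplat − PEEP) = 519.98 / (24.3 − 9) = 519.98/15.3 = 33.986 mL/cmH2O.
τ = R × C = 14.493 × 0.03399 L/cmH2O = 0.4926 s.
t = −τ·ln(1 − 0.94) = −0.4926·ln(0.06) = 1.386 s.

1.39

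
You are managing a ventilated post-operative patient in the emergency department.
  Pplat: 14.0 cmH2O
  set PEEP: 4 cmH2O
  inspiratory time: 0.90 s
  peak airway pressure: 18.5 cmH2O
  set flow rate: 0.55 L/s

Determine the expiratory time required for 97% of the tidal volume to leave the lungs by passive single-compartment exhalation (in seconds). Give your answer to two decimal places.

Vt = flow × Ti = 0.55 L/s × 0.90 s × 1000 mL/L = 495.0 mL.
R = (PIP − Pplat)/V̇ = (18.5 − 14.0) / 0.55 = 4.5/0.55 = 8.182 cmH2O·s/L.
C = Vt/(Pplat − PEEP) = 495.0 / (14.0 − 4) = 495.0/10.0 = 49.5 mL/cmH2O.
τ = R × C = 8.182 × 0.0495 L/cmH2O = 0.405 s.
t = −τ·ln(1 − 0.97) = −0.405·ln(0.03) = 1.42 s.

1.42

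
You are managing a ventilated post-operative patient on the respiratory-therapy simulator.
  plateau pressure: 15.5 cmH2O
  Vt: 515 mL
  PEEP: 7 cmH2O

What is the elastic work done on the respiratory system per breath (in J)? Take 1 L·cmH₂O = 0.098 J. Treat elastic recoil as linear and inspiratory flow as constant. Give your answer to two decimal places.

Elastic work ≈ ½ × (Pplat − PEEP) × Vt = 0.5 × (15.5 − 7) × 0.515 L = 0.5 × 8.5 × 0.515 = 2.189 L·cmH2O.
× 0.098 J/(L·cmH2O) → 0.2145 J.

0.21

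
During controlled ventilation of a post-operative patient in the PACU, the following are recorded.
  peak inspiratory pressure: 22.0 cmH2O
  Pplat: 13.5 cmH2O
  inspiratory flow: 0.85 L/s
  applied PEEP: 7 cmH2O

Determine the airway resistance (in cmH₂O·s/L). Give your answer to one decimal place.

10.0

Raw = (PIP − Pplat) / flow = (22.0 − 13.5) / 0.85 = 8.5 / 0.85 = 10.0 cmH2O·s/L.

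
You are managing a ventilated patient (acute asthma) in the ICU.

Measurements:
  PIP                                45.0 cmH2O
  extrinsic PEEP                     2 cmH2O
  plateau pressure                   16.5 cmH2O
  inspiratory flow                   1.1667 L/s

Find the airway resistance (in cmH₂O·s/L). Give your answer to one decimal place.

24.4

Raw = (PIP − Pplat) / flow = (45.0 − 16.5) / 1.1667 = 28.5 / 1.1667 = 24.428 cmH2O·s/L.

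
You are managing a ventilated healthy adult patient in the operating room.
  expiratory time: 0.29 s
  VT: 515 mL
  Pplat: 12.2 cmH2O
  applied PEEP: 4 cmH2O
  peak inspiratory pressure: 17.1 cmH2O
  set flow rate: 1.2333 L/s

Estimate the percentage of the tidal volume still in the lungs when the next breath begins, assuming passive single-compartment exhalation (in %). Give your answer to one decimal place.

R = (PIP − Pplat)/V̇ = (17.1 − 12.2) / 1.2333 = 4.9/1.2333 = 3.973 cmH2O·s/L.
C = Vt/(Pplat − PEEP) = 515.0 / (12.2 − 4) = 515.0/8.2 = 62.805 mL/cmH2O.
τ = R × C = 3.973 × 0.06281 L/cmH2O = 0.2495 s.
Fraction remaining at end-expiration = e^(−Te/τ) = e^(−0.29/0.2495) = 0.3128 → 31.28%.

31.3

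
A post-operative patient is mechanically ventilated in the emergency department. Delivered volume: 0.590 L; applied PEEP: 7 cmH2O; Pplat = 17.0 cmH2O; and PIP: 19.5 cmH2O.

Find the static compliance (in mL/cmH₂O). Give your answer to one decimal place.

59.0

Cstat = Vt / (Pplat − PEEP) = 590 / (17.0 − 7) = 590 / 10.0 = 59.0 mL/cmH2O.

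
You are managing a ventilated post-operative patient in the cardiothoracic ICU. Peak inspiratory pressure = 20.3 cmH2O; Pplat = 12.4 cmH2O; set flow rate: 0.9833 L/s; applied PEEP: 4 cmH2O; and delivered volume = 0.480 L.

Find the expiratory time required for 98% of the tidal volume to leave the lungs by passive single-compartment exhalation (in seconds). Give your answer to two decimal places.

R = (PIP − Pplat)/V̇ = (20.3 − 12.4) / 0.9833 = 7.9/0.9833 = 8.034 cmH2O·s/L.
C = Vt/(Pplat − PEEP) = 480.0 / (12.4 − 4) = 480.0/8.4 = 57.143 mL/cmH2O.
τ = R × C = 8.034 × 0.05714 L/cmH2O = 0.4591 s.
t = −τ·ln(1 − 0.98) = −0.4591·ln(0.02) = 1.796 s.

1.80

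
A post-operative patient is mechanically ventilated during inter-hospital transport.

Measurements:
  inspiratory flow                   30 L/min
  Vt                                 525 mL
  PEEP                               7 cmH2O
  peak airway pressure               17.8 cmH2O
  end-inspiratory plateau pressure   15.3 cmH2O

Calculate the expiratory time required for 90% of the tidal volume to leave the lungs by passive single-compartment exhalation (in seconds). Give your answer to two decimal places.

0.73

Flow: 30 L/min ÷ 60 = 0.5 L/s.
R = (PIP − Pplat)/V̇ = (17.8 − 15.3) / 0.5 = 2.5/0.5 = 5.0 cmH2O·s/L.
C = Vt/(Pplat − PEEP) = 525.0 / (15.3 − 7) = 525.0/8.3 = 63.253 mL/cmH2O.
τ = R × C = 5.0 × 0.06325 L/cmH2O = 0.3163 s.
t = −τ·ln(1 − 0.90) = −0.3163·ln(0.1) = 0.7283 s.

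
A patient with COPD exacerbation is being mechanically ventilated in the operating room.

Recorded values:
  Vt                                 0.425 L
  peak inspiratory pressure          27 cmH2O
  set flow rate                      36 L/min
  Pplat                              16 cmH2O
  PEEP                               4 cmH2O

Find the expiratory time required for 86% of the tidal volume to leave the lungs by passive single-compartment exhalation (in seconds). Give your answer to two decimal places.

Flow: 36 L/min ÷ 60 = 0.6 L/s.
R = (PIP − Pplat)/V̇ = (27 − 16) / 0.6 = 11.0/0.6 = 18.333 cmH2O·s/L.
C = Vt/(Pplat − PEEP) = 425.0 / (16 − 4) = 425.0/12.0 = 35.417 mL/cmH2O.
τ = R × C = 18.333 × 0.03542 L/cmH2O = 0.6494 s.
t = −τ·ln(1 − 0.86) = −0.6494·ln(0.14) = 1.277 s.

1.28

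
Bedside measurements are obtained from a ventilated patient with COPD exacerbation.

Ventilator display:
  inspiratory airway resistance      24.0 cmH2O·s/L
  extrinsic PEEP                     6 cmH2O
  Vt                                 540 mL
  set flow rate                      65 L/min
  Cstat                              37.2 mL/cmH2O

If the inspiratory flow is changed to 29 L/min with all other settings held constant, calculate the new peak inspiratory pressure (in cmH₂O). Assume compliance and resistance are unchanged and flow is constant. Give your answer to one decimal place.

32.1

Flow: 65 L/min ÷ 60 = 1.0833 L/s.
New flow: 29 L/min ÷ 60 = 0.4833 L/s.
PIP = Vt/C + R·V̇ + PEEP (constant-flow equation of motion).
Only the resistive term changes: ΔPIP = R × ΔV̇ = 24.0 × (0.4833 − 1.0833) = 24.0 × -0.6 = -14.4 cmH2O.
Original PIP = 540/37.2 + 24.0×1.0833 + 6 = 46.515 cmH2O; new PIP = 46.515 + (-14.4) = 32.115 cmH2O.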